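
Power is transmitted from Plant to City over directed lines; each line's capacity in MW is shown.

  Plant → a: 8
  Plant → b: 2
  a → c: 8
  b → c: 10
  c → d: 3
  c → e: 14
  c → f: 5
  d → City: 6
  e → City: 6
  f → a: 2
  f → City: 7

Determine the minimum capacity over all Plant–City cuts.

10

Augment Plant→a→c→d→City: bottleneck 3, flow now 3.
Augment Plant→a→c→e→City: bottleneck 5, flow now 8.
Augment Plant→b→c→e→City: bottleneck 1, flow now 9.
Augment Plant→b→c→f→City: bottleneck 1, flow now 10.
No augmenting path remains; maximum flow = 10.
By max-flow min-cut, the minimum cut capacity equals the max flow.
In the residual graph, reachable from Plant: {Plant}.
Min-cut edges: Plant→a (8), Plant→b (2); capacity 8 + 2 = 10.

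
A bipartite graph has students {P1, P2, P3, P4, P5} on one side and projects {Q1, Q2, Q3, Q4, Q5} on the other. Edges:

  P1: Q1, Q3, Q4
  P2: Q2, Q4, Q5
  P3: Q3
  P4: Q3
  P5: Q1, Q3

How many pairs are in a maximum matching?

4

Unit-capacity flow: source→left, listed edges, right→sink; max matching = max flow.
Augmenting path P1→Q1 (+1); matched 1.
Augmenting path P2→Q2 (+1); matched 2.
Augmenting path P3→Q3 (+1); matched 3.
Augmenting path P5→Q1→P1→Q4 (+1); matched 4.
No augmenting path remains; maximum matching = 4.
König certificate: {P1, P2, P5, Q3} is a vertex cover of size 4 (every listed pair touches it), so no matching can be larger.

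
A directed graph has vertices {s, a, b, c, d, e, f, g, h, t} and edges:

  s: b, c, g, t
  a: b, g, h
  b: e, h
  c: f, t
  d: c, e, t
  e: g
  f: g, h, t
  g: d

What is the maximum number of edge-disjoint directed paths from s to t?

3

Assign every edge capacity 1; by Menger, the answer equals the max flow.
Path s→t (+1); total 1.
Path s→c→t (+1); total 2.
Path s→g→d→t (+1); total 3.
No residual s→t path; max flow = 3.
Certifying cut of size 3: {g→d, s→c, s→t}.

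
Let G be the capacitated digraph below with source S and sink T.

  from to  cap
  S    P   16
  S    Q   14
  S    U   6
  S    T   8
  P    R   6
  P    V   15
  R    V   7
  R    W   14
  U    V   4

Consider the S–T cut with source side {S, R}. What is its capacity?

Edges leaving {S, R}: S→P (16), S→Q (14), S→U (6), S→T (8), R→V (7), R→W (14).
Cut capacity = 16 + 14 + 6 + 8 + 7 + 14 = 65.

65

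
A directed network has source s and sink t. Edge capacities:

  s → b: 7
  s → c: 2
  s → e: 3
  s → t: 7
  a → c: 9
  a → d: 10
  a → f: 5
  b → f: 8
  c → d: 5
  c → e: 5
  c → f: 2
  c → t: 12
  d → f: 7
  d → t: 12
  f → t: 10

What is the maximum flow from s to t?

Augment s→t: bottleneck 7, flow now 7.
Augment s→c→t: bottleneck 2, flow now 9.
Augment s→b→f→t: bottleneck 7, flow now 16.
No augmenting path remains; maximum flow = 16.
In the residual graph, reachable from s: {s, e}.
Min-cut edges: s→b (7), s→c (2), s→t (7); capacity 7 + 2 + 7 = 16.
This cut is saturated, so no flow can exceed 16.

16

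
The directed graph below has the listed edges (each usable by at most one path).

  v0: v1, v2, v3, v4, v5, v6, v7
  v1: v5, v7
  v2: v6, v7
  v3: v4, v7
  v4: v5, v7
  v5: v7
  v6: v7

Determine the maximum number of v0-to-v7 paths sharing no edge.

Assign every edge capacity 1; by Menger, the answer equals the max flow.
Path v0→v7 (+1); total 1.
Path v0→v1→v7 (+1); total 2.
Path v0→v2→v7 (+1); total 3.
Path v0→v3→v7 (+1); total 4.
Path v0→v4→v7 (+1); total 5.
Path v0→v5→v7 (+1); total 6.
Path v0→v6→v7 (+1); total 7.
No residual v0→v7 path; max flow = 7.
Certifying cut of size 7: {v0→v1, v0→v2, v0→v3, v0→v4, v0→v5, v0→v6, v0→v7}.

7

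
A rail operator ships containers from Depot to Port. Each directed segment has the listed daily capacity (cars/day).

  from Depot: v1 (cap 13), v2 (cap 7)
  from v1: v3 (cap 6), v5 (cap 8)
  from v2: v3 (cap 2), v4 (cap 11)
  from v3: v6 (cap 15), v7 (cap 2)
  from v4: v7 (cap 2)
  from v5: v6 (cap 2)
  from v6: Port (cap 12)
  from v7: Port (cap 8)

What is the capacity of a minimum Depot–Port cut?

Augment Depot→v1→v3→v6→Port: bottleneck 6, flow now 6.
Augment Depot→v1→v5→v6→Port: bottleneck 2, flow now 8.
Augment Depot→v2→v3→v6→Port: bottleneck 2, flow now 10.
Augment Depot→v2→v4→v7→Port: bottleneck 2, flow now 12.
No augmenting path remains; maximum flow = 12.
By max-flow min-cut, the minimum cut capacity equals the max flow.
In the residual graph, reachable from Depot: {Depot, v1, v2, v4, v5}.
Min-cut edges: v1→v3 (6), v2→v3 (2), v4→v7 (2), v5→v6 (2); capacity 6 + 2 + 2 + 2 = 12.

12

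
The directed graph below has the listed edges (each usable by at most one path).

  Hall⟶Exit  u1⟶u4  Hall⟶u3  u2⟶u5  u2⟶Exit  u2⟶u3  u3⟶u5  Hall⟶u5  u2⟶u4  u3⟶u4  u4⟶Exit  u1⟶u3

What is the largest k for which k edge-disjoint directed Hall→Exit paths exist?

Assign every edge capacity 1; by Menger, the answer equals the max flow.
Path Hall→Exit (+1); total 1.
Path Hall→u3→u4→Exit (+1); total 2.
No residual Hall→Exit path; max flow = 2.
Certifying cut of size 2: {Hall→Exit, Hall→u3}.

2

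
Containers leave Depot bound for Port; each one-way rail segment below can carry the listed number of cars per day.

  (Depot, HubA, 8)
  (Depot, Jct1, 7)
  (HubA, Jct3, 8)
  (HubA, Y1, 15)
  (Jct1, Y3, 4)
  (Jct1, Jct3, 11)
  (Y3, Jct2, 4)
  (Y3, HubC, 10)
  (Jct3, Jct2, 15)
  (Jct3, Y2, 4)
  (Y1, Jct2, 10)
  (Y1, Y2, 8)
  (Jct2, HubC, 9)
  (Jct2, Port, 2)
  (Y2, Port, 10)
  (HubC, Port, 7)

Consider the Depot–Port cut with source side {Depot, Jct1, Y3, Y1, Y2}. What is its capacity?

Edges leaving {Depot, Jct1, Y3, Y1, Y2}: Depot→HubA (8), Jct1→Jct3 (11), Y3→Jct2 (4), Y3→HubC (10), Y1→Jct2 (10), Y2→Port (10).
Cut capacity = 8 + 11 + 4 + 10 + 10 + 10 = 53.

53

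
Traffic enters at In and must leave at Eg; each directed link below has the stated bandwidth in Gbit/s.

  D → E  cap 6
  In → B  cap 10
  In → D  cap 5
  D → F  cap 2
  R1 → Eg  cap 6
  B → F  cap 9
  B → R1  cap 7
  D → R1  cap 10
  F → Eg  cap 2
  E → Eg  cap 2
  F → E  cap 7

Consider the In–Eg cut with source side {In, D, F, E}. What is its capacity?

24

Edges leaving {In, D, F, E}: In→B (10), D→R1 (10), F→Eg (2), E→Eg (2).
Cut capacity = 10 + 10 + 2 + 2 = 24.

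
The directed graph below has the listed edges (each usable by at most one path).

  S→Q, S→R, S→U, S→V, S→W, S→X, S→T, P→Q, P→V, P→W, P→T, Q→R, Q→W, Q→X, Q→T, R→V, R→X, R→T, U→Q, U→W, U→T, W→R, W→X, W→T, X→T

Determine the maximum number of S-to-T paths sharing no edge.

Assign every edge capacity 1; by Menger, the answer equals the max flow.
Path S→T (+1); total 1.
Path S→Q→T (+1); total 2.
Path S→R→T (+1); total 3.
Path S→U→T (+1); total 4.
Path S→W→T (+1); total 5.
Path S→X→T (+1); total 6.
No residual S→T path; max flow = 6.
Certifying cut of size 6: {S→Q, S→R, S→T, S→U, S→W, S→X}.

6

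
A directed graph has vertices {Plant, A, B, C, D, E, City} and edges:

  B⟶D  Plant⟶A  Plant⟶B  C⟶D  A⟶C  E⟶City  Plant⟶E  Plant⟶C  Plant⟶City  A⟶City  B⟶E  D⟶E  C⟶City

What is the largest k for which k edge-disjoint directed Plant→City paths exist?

Assign every edge capacity 1; by Menger, the answer equals the max flow.
Path Plant→City (+1); total 1.
Path Plant→A→City (+1); total 2.
Path Plant→C→City (+1); total 3.
Path Plant→E→City (+1); total 4.
No residual Plant→City path; max flow = 4.
Certifying cut of size 4: {E→City, Plant→A, Plant→C, Plant→City}.

4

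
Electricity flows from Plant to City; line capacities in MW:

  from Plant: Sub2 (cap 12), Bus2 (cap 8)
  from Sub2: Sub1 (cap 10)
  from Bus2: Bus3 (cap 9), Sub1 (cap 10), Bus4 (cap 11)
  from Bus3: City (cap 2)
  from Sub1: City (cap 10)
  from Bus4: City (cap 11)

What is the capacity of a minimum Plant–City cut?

Augment Plant→Sub2→Sub1→City: bottleneck 10, flow now 10.
Augment Plant→Bus2→Bus3→City: bottleneck 2, flow now 12.
Augment Plant→Bus2→Bus4→City: bottleneck 6, flow now 18.
No augmenting path remains; maximum flow = 18.
By max-flow min-cut, the minimum cut capacity equals the max flow.
In the residual graph, reachable from Plant: {Plant, Sub2}.
Min-cut edges: Plant→Bus2 (8), Sub2→Sub1 (10); capacity 8 + 10 = 18.

18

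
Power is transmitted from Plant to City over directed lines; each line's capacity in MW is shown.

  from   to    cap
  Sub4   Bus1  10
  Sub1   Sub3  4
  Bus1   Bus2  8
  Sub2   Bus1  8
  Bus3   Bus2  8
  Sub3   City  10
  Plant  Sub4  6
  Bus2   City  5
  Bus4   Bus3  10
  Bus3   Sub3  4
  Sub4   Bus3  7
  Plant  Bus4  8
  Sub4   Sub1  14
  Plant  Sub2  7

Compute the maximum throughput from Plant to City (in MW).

13

Augment Plant→Sub4→Bus1→Bus2→City: bottleneck 5, flow now 5.
Augment Plant→Sub4→Sub1→Sub3→City: bottleneck 1, flow now 6.
Augment Plant→Bus4→Bus3→Sub3→City: bottleneck 4, flow now 10.
Augment Plant→Sub2→Bus1→Sub4→Sub1→Sub3→City: bottleneck 3, flow now 13. (uses reverse residual edge)
No augmenting path remains; maximum flow = 13.
In the residual graph, reachable from Plant: {Plant, Sub4, Sub2, Bus4, Bus1, Sub1, Bus3, Bus2}.
Min-cut edges: Sub1→Sub3 (4), Bus3→Sub3 (4), Bus2→City (5); capacity 4 + 4 + 5 = 13.
This cut is saturated, so no flow can exceed 13.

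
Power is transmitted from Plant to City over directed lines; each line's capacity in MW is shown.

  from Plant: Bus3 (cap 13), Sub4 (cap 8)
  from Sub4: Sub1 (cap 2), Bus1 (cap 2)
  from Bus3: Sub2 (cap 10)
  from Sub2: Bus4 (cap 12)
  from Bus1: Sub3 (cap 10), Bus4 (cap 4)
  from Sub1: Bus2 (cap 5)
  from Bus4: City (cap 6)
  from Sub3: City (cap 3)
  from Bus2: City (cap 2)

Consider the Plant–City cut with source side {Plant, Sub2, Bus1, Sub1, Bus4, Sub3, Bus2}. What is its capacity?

Edges leaving {Plant, Sub2, Bus1, Sub1, Bus4, Sub3, Bus2}: Plant→Sub4 (8), Plant→Bus3 (13), Bus4→City (6), Sub3→City (3), Bus2→City (2).
Cut capacity = 8 + 13 + 6 + 3 + 2 = 32.

32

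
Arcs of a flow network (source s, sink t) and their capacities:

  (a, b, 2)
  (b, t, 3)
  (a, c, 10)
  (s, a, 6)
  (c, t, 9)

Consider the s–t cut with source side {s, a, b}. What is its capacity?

Edges leaving {s, a, b}: a→c (10), b→t (3).
Cut capacity = 10 + 3 = 13.

13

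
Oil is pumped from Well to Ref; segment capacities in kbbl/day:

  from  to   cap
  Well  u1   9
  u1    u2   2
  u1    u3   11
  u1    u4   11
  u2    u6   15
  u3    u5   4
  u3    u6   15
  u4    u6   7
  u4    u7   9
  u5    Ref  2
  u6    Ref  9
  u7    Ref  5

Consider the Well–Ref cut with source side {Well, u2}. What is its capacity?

Edges leaving {Well, u2}: Well→u1 (9), u2→u6 (15).
Cut capacity = 9 + 15 = 24.

24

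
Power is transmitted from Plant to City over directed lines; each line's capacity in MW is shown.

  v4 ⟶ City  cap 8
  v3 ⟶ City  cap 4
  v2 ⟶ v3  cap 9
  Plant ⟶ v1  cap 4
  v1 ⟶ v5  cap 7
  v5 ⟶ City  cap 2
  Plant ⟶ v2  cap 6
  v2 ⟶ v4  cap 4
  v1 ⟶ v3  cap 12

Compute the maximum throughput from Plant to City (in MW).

10

Augment Plant→v1→v3→City: bottleneck 4, flow now 4.
Augment Plant→v2→v4→City: bottleneck 4, flow now 8.
Augment Plant→v2→v3→v1→v5→City: bottleneck 2, flow now 10. (uses reverse residual edge)
No augmenting path remains; maximum flow = 10.
In the residual graph, reachable from Plant: {Plant}.
Min-cut edges: Plant→v1 (4), Plant→v2 (6); capacity 4 + 6 = 10.
This cut is saturated, so no flow can exceed 10.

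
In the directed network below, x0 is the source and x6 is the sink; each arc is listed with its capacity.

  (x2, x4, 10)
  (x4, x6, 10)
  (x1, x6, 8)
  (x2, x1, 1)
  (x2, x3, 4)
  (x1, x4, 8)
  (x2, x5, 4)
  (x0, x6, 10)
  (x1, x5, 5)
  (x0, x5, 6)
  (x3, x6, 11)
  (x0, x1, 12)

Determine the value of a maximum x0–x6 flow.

Augment x0→x6: bottleneck 10, flow now 10.
Augment x0→x1→x6: bottleneck 8, flow now 18.
Augment x0→x1→x4→x6: bottleneck 4, flow now 22.
No augmenting path remains; maximum flow = 22.
In the residual graph, reachable from x0: {x0, x5}.
Min-cut edges: x0→x1 (12), x0→x6 (10); capacity 12 + 10 = 22.
This cut is saturated, so no flow can exceed 22.

22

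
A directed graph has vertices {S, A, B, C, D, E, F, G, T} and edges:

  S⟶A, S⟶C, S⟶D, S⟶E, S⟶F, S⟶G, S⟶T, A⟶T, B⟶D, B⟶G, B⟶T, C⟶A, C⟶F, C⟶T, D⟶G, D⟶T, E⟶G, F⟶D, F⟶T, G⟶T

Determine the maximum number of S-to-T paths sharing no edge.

6

Assign every edge capacity 1; by Menger, the answer equals the max flow.
Path S→T (+1); total 1.
Path S→A→T (+1); total 2.
Path S→C→T (+1); total 3.
Path S→D→T (+1); total 4.
Path S→F→T (+1); total 5.
Path S→G→T (+1); total 6.
No residual S→T path; max flow = 6.
Certifying cut of size 6: {G→T, S→A, S→C, S→D, S→F, S→T}.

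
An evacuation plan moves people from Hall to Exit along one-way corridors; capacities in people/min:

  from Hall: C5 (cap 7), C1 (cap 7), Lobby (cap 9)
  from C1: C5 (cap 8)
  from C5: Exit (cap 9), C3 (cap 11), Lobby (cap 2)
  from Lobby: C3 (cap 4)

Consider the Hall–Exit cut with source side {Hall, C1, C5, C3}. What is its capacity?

20

Edges leaving {Hall, C1, C5, C3}: Hall→Lobby (9), C5→Lobby (2), C5→Exit (9).
Cut capacity = 9 + 2 + 9 = 20.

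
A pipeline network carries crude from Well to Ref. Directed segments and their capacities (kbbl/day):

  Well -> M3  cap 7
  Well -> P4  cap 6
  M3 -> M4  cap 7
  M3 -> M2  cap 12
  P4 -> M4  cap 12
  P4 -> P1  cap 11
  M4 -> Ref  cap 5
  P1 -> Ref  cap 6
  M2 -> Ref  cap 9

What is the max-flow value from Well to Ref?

13

Augment Well→M3→M4→Ref: bottleneck 5, flow now 5.
Augment Well→M3→M2→Ref: bottleneck 2, flow now 7.
Augment Well→P4→P1→Ref: bottleneck 6, flow now 13.
No augmenting path remains; maximum flow = 13.
In the residual graph, reachable from Well: {Well}.
Min-cut edges: Well→M3 (7), Well→P4 (6); capacity 7 + 6 = 13.
This cut is saturated, so no flow can exceed 13.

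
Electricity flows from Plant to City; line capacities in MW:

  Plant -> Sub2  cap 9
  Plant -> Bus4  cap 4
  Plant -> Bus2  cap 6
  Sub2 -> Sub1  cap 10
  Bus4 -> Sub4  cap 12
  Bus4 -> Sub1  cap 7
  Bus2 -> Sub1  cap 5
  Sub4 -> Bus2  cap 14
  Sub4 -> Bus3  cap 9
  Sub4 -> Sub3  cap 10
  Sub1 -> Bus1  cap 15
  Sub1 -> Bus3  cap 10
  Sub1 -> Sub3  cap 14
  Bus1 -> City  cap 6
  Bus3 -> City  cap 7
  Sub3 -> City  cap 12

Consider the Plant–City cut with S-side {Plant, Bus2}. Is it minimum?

Given cut capacity: 9 + 4 + 5 = 18.
Augment Plant→Sub2→Sub1→Bus1→City: bottleneck 6, flow now 6.
Augment Plant→Sub2→Sub1→Bus3→City: bottleneck 3, flow now 9.
Augment Plant→Bus4→Sub4→Bus3→City: bottleneck 4, flow now 13.
Augment Plant→Bus2→Sub1→Sub3→City: bottleneck 5, flow now 18.
No augmenting path remains; maximum flow = 18.
Cut capacity 18 equals the max flow, so it is a minimum cut.

Yes — it is a minimum cut (capacity 18).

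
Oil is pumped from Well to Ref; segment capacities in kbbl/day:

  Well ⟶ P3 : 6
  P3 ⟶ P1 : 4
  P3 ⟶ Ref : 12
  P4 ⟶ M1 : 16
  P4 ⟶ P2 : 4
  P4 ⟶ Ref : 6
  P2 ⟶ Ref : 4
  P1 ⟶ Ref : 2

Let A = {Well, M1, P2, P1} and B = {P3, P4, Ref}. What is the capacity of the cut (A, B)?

Edges leaving {Well, M1, P2, P1}: Well→P3 (6), P2→Ref (4), P1→Ref (2).
Cut capacity = 6 + 4 + 2 = 12.

12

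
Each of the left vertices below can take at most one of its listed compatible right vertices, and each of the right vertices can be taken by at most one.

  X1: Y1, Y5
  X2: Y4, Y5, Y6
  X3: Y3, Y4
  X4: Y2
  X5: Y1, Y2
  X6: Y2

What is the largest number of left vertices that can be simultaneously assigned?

5

Unit-capacity flow: source→left, listed edges, right→sink; max matching = max flow.
Augmenting path X1→Y1 (+1); matched 1.
Augmenting path X2→Y4 (+1); matched 2.
Augmenting path X3→Y3 (+1); matched 3.
Augmenting path X4→Y2 (+1); matched 4.
Augmenting path X5→Y1→X1→Y5 (+1); matched 5.
No augmenting path remains; maximum matching = 5.
König certificate: {X1, X2, X3, X5, Y2} is a vertex cover of size 5 (every listed pair touches it), so no matching can be larger.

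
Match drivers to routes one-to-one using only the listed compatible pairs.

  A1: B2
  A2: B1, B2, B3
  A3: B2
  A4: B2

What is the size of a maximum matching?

Unit-capacity flow: source→left, listed edges, right→sink; max matching = max flow.
Augmenting path A1→B2 (+1); matched 1.
Augmenting path A2→B1 (+1); matched 2.
No augmenting path remains; maximum matching = 2.
König certificate: {A2, B2} is a vertex cover of size 2 (every listed pair touches it), so no matching can be larger.

2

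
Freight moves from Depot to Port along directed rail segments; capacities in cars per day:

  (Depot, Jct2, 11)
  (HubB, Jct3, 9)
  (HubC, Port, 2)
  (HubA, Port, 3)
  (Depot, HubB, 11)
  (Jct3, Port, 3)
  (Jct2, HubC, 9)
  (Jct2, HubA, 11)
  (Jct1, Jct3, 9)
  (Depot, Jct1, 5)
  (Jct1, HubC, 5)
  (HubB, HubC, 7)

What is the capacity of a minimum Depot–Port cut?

Augment Depot→Jct1→HubC→Port: bottleneck 2, flow now 2.
Augment Depot→Jct1→Jct3→Port: bottleneck 3, flow now 5.
Augment Depot→Jct2→HubA→Port: bottleneck 3, flow now 8.
No augmenting path remains; maximum flow = 8.
By max-flow min-cut, the minimum cut capacity equals the max flow.
In the residual graph, reachable from Depot: {Depot, Jct1, Jct2, HubB, HubC, HubA, Jct3}.
Min-cut edges: HubC→Port (2), HubA→Port (3), Jct3→Port (3); capacity 2 + 3 + 3 = 8.

8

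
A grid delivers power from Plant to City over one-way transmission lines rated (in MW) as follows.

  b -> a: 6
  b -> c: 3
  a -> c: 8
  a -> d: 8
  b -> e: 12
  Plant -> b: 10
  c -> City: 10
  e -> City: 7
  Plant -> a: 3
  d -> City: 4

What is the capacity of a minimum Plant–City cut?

Augment Plant→a→c→City: bottleneck 3, flow now 3.
Augment Plant→b→c→City: bottleneck 3, flow now 6.
Augment Plant→b→e→City: bottleneck 7, flow now 13.
No augmenting path remains; maximum flow = 13.
By max-flow min-cut, the minimum cut capacity equals the max flow.
In the residual graph, reachable from Plant: {Plant}.
Min-cut edges: Plant→a (3), Plant→b (10); capacity 3 + 10 = 13.

13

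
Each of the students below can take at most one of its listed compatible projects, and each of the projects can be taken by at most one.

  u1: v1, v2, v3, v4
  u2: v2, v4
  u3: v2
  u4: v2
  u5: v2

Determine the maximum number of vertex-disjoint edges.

Unit-capacity flow: source→left, listed edges, right→sink; max matching = max flow.
Augmenting path u1→v1 (+1); matched 1.
Augmenting path u2→v2 (+1); matched 2.
Augmenting path u3→v2→u2→v4 (+1); matched 3.
No augmenting path remains; maximum matching = 3.
König certificate: {u1, u2, v2} is a vertex cover of size 3 (every listed pair touches it), so no matching can be larger.

3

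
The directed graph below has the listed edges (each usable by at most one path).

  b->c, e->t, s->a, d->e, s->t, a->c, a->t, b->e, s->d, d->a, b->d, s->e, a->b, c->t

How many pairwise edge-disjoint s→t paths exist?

4

Assign every edge capacity 1; by Menger, the answer equals the max flow.
Path s→t (+1); total 1.
Path s→a→t (+1); total 2.
Path s→e→t (+1); total 3.
Path s→d→a→c→t (+1); total 4.
No residual s→t path; max flow = 4.
Certifying cut of size 4: {s→a, s→d, s→e, s→t}.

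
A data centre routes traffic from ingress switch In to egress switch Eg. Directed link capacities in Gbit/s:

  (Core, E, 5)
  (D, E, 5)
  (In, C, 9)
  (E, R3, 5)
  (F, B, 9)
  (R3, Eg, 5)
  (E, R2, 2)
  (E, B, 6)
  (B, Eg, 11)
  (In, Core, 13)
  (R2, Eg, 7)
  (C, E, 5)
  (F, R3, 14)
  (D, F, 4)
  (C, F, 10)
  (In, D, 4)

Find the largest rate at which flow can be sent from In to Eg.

18

Augment In→Core→E→R2→Eg: bottleneck 2, flow now 2.
Augment In→Core→E→B→Eg: bottleneck 3, flow now 5.
Augment In→D→E→B→Eg: bottleneck 3, flow now 8.
Augment In→D→E→R3→Eg: bottleneck 1, flow now 9.
Augment In→C→E→R3→Eg: bottleneck 4, flow now 13.
Augment In→C→F→B→Eg: bottleneck 5, flow now 18.
No augmenting path remains; maximum flow = 18.
In the residual graph, reachable from In: {In, Core}.
Min-cut edges: In→D (4), In→C (9), Core→E (5); capacity 4 + 9 + 5 = 18.
This cut is saturated, so no flow can exceed 18.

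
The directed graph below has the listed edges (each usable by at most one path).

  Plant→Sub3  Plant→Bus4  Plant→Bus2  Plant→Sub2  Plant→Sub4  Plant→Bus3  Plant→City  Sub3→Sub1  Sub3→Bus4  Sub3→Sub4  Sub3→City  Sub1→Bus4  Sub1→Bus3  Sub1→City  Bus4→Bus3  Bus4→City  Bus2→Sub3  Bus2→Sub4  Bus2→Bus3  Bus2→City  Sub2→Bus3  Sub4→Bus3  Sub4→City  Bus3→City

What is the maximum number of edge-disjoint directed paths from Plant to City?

Assign every edge capacity 1; by Menger, the answer equals the max flow.
Path Plant→City (+1); total 1.
Path Plant→Sub3→City (+1); total 2.
Path Plant→Bus4→City (+1); total 3.
Path Plant→Bus2→City (+1); total 4.
Path Plant→Sub4→City (+1); total 5.
Path Plant→Bus3→City (+1); total 6.
No residual Plant→City path; max flow = 6.
Certifying cut of size 6: {Bus3→City, Plant→Bus2, Plant→Bus4, Plant→City, Plant→Sub3, Plant→Sub4}.

6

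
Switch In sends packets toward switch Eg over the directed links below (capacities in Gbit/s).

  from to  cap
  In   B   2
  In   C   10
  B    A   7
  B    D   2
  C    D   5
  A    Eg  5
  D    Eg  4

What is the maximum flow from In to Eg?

Augment In→B→A→Eg: bottleneck 2, flow now 2.
Augment In→C→D→Eg: bottleneck 4, flow now 6.
No augmenting path remains; maximum flow = 6.
In the residual graph, reachable from In: {In, C, D}.
Min-cut edges: In→B (2), D→Eg (4); capacity 2 + 4 = 6.
This cut is saturated, so no flow can exceed 6.

6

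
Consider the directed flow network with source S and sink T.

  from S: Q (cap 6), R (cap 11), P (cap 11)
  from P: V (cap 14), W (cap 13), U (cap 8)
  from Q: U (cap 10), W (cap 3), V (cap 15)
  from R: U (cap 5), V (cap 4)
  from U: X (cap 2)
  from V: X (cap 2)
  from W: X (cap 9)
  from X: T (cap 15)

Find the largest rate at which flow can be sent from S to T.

13

Augment S→P→U→X→T: bottleneck 2, flow now 2.
Augment S→P→V→X→T: bottleneck 2, flow now 4.
Augment S→P→W→X→T: bottleneck 7, flow now 11.
Augment S→Q→W→X→T: bottleneck 2, flow now 13.
No augmenting path remains; maximum flow = 13.
In the residual graph, reachable from S: {S, P, Q, R, U, V, W}.
Min-cut edges: U→X (2), V→X (2), W→X (9); capacity 2 + 2 + 9 = 13.
This cut is saturated, so no flow can exceed 13.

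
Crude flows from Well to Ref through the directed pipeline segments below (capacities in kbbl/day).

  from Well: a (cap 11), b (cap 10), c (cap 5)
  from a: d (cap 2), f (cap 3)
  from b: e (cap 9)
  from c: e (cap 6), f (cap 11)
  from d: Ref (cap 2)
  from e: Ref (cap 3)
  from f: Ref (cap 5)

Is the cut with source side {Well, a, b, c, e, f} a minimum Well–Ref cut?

Yes — it is a minimum cut (capacity 10).

Given cut capacity: 2 + 3 + 5 = 10.
Augment Well→a→d→Ref: bottleneck 2, flow now 2.
Augment Well→a→f→Ref: bottleneck 3, flow now 5.
Augment Well→b→e→Ref: bottleneck 3, flow now 8.
Augment Well→c→f→Ref: bottleneck 2, flow now 10.
No augmenting path remains; maximum flow = 10.
Cut capacity 10 equals the max flow, so it is a minimum cut.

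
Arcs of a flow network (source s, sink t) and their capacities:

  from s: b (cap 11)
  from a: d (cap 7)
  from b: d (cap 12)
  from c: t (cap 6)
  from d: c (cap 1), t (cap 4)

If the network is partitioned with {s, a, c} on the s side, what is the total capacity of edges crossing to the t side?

24

Edges leaving {s, a, c}: s→b (11), a→d (7), c→t (6).
Cut capacity = 11 + 7 + 6 = 24.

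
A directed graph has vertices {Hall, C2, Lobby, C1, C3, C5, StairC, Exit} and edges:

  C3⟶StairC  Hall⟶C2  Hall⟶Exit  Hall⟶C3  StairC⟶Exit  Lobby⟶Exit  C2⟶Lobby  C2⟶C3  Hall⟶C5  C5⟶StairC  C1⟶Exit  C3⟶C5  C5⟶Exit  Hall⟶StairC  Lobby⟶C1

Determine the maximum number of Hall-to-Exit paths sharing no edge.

Assign every edge capacity 1; by Menger, the answer equals the max flow.
Path Hall→Exit (+1); total 1.
Path Hall→C5→Exit (+1); total 2.
Path Hall→StairC→Exit (+1); total 3.
Path Hall→C2→Lobby→Exit (+1); total 4.
No residual Hall→Exit path; max flow = 4.
Certifying cut of size 4: {C5→Exit, Hall→C2, Hall→Exit, StairC→Exit}.

4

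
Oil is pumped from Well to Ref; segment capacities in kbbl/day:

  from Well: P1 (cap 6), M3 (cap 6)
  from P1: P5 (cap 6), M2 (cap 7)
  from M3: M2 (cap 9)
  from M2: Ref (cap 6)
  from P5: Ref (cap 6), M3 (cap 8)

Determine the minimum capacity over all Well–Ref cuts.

Augment Well→P1→M2→Ref: bottleneck 6, flow now 6.
Augment Well→M3→M2→P1→P5→Ref: bottleneck 6, flow now 12. (uses reverse residual edge)
No augmenting path remains; maximum flow = 12.
By max-flow min-cut, the minimum cut capacity equals the max flow.
In the residual graph, reachable from Well: {Well}.
Min-cut edges: Well→P1 (6), Well→M3 (6); capacity 6 + 6 = 12.

12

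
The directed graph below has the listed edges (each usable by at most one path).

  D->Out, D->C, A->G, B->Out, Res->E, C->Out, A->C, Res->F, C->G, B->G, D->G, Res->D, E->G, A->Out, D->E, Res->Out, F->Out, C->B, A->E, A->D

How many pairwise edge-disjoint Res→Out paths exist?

Assign every edge capacity 1; by Menger, the answer equals the max flow.
Path Res→Out (+1); total 1.
Path Res→D→Out (+1); total 2.
Path Res→F→Out (+1); total 3.
No residual Res→Out path; max flow = 3.
Certifying cut of size 3: {Res→D, Res→F, Res→Out}.

3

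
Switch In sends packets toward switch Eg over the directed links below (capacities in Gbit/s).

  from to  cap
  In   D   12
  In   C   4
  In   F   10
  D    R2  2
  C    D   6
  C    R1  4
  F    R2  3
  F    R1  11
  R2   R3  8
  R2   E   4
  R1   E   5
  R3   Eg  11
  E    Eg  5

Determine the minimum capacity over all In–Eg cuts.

Augment In→D→R2→R3→Eg: bottleneck 2, flow now 2.
Augment In→C→R1→E→Eg: bottleneck 4, flow now 6.
Augment In→F→R2→R3→Eg: bottleneck 3, flow now 9.
Augment In→F→R1→E→Eg: bottleneck 1, flow now 10.
No augmenting path remains; maximum flow = 10.
By max-flow min-cut, the minimum cut capacity equals the max flow.
In the residual graph, reachable from In: {In, D, C, F, R1}.
Min-cut edges: D→R2 (2), F→R2 (3), R1→E (5); capacity 2 + 3 + 5 = 10.

10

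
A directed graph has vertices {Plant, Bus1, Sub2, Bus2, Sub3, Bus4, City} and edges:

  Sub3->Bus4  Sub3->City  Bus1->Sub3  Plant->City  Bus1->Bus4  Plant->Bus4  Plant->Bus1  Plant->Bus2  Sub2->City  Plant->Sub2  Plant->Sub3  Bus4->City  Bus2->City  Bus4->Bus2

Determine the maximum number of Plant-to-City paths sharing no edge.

Assign every edge capacity 1; by Menger, the answer equals the max flow.
Path Plant→City (+1); total 1.
Path Plant→Sub2→City (+1); total 2.
Path Plant→Bus2→City (+1); total 3.
Path Plant→Sub3→City (+1); total 4.
Path Plant→Bus4→City (+1); total 5.
No residual Plant→City path; max flow = 5.
Certifying cut of size 5: {Bus2→City, Bus4→City, Plant→City, Plant→Sub2, Sub3→City}.

5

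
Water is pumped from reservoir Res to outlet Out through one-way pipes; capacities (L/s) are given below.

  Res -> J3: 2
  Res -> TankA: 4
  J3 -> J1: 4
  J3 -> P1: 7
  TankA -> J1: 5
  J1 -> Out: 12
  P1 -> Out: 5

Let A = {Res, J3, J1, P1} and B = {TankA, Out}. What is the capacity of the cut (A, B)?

21

Edges leaving {Res, J3, J1, P1}: Res→TankA (4), J1→Out (12), P1→Out (5).
Cut capacity = 4 + 12 + 5 = 21.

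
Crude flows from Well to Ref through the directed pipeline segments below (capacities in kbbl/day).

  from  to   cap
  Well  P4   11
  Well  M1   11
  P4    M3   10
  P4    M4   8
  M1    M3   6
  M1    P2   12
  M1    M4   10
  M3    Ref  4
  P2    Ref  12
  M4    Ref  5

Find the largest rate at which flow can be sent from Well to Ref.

Augment Well→P4→M3→Ref: bottleneck 4, flow now 4.
Augment Well→P4→M4→Ref: bottleneck 5, flow now 9.
Augment Well→M1→P2→Ref: bottleneck 11, flow now 20.
No augmenting path remains; maximum flow = 20.
In the residual graph, reachable from Well: {Well, P4, M3, M4}.
Min-cut edges: Well→M1 (11), M3→Ref (4), M4→Ref (5); capacity 11 + 4 + 5 = 20.
This cut is saturated, so no flow can exceed 20.

20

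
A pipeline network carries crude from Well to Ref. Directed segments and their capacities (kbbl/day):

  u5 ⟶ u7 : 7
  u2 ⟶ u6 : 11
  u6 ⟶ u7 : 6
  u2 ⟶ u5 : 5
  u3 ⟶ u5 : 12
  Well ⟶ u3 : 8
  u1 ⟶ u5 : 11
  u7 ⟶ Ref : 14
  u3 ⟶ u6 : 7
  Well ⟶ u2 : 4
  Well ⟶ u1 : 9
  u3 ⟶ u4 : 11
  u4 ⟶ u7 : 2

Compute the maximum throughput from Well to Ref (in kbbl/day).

14

Augment Well→u1→u5→u7→Ref: bottleneck 7, flow now 7.
Augment Well→u2→u6→u7→Ref: bottleneck 4, flow now 11.
Augment Well→u3→u4→u7→Ref: bottleneck 2, flow now 13.
Augment Well→u3→u6→u7→Ref: bottleneck 1, flow now 14.
No augmenting path remains; maximum flow = 14.
In the residual graph, reachable from Well: {Well, u1, u2, u3, u4, u5, u6, u7}.
Min-cut edges: u7→Ref (14); capacity 14 = 14.
This cut is saturated, so no flow can exceed 14.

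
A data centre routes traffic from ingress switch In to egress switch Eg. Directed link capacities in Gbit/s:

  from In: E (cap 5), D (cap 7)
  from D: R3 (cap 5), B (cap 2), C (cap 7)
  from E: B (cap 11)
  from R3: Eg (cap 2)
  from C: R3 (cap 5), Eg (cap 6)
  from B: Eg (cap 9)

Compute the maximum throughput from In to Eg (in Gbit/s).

12

Augment In→D→R3→Eg: bottleneck 2, flow now 2.
Augment In→D→C→Eg: bottleneck 5, flow now 7.
Augment In→E→B→Eg: bottleneck 5, flow now 12.
No augmenting path remains; maximum flow = 12.
In the residual graph, reachable from In: {In}.
Min-cut edges: In→D (7), In→E (5); capacity 7 + 5 = 12.
This cut is saturated, so no flow can exceed 12.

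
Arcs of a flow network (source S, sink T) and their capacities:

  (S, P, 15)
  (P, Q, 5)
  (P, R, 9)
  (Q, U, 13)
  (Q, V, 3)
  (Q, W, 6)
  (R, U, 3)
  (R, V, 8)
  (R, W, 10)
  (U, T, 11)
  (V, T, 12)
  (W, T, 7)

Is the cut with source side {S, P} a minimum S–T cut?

Given cut capacity: 5 + 9 = 14.
Augment S→P→Q→U→T: bottleneck 5, flow now 5.
Augment S→P→R→U→T: bottleneck 3, flow now 8.
Augment S→P→R→V→T: bottleneck 6, flow now 14.
No augmenting path remains; maximum flow = 14.
Cut capacity 14 equals the max flow, so it is a minimum cut.

Yes — it is a minimum cut (capacity 14).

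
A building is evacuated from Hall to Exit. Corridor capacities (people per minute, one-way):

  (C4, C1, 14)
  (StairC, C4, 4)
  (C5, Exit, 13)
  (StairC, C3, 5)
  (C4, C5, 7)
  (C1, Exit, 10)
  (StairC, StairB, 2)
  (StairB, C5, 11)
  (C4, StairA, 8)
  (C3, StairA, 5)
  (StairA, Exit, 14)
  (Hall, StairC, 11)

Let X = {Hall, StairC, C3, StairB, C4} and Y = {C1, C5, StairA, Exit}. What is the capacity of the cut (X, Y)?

Edges leaving {Hall, StairC, C3, StairB, C4}: C3→StairA (5), StairB→C5 (11), C4→C1 (14), C4→C5 (7), C4→StairA (8).
Cut capacity = 5 + 11 + 14 + 7 + 8 = 45.

45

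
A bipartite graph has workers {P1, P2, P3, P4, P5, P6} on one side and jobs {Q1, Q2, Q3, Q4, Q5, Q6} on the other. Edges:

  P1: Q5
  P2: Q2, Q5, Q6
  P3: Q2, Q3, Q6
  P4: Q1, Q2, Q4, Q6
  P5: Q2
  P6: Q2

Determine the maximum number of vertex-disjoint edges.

5

Unit-capacity flow: source→left, listed edges, right→sink; max matching = max flow.
Augmenting path P1→Q5 (+1); matched 1.
Augmenting path P2→Q2 (+1); matched 2.
Augmenting path P3→Q3 (+1); matched 3.
Augmenting path P4→Q1 (+1); matched 4.
Augmenting path P5→Q2→P2→Q6 (+1); matched 5.
No augmenting path remains; maximum matching = 5.
König certificate: {P1, P2, P3, P4, Q2} is a vertex cover of size 5 (every listed pair touches it), so no matching can be larger.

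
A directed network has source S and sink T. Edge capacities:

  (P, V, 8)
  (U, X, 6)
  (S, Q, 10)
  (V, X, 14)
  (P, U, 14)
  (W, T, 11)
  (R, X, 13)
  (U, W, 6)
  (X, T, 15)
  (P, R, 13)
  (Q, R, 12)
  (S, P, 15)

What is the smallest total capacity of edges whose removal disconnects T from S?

Augment S→P→R→X→T: bottleneck 13, flow now 13.
Augment S→P→U→W→T: bottleneck 2, flow now 15.
Augment S→Q→R→P→U→W→T: bottleneck 4, flow now 19. (uses reverse residual edge)
Augment S→Q→R→P→U→X→T: bottleneck 2, flow now 21. (uses reverse residual edge)
No augmenting path remains; maximum flow = 21.
By max-flow min-cut, the minimum cut capacity equals the max flow.
In the residual graph, reachable from S: {S, P, Q, R, U, V, X}.
Min-cut edges: U→W (6), X→T (15); capacity 6 + 15 = 21.

21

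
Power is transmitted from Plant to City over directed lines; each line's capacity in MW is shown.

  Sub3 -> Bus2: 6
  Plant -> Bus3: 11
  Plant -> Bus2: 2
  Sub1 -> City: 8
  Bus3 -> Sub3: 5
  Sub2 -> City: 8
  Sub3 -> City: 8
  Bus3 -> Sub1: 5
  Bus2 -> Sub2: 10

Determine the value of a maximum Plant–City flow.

Augment Plant→Bus3→Sub1→City: bottleneck 5, flow now 5.
Augment Plant→Bus3→Sub3→City: bottleneck 5, flow now 10.
Augment Plant→Bus2→Sub2→City: bottleneck 2, flow now 12.
No augmenting path remains; maximum flow = 12.
In the residual graph, reachable from Plant: {Plant, Bus3}.
Min-cut edges: Plant→Bus2 (2), Bus3→Sub1 (5), Bus3→Sub3 (5); capacity 2 + 5 + 5 = 12.
This cut is saturated, so no flow can exceed 12.

12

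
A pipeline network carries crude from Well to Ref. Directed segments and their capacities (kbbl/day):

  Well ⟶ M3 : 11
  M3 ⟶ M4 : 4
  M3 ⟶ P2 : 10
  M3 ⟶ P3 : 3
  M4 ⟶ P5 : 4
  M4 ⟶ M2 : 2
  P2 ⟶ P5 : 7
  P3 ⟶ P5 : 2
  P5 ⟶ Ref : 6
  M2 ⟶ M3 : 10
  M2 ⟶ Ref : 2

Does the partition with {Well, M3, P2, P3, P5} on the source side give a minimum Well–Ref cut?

No — its capacity is 10, but the minimum cut has capacity 8.

Given cut capacity: 4 + 6 = 10.
Augment Well→M3→M4→P5→Ref: bottleneck 4, flow now 4.
Augment Well→M3→P2→P5→Ref: bottleneck 2, flow now 6.
Augment Well→M3→P2→P5→M4→M2→Ref: bottleneck 2, flow now 8. (uses reverse residual edge)
No augmenting path remains; maximum flow = 8.
In the residual graph, reachable from Well: {Well, M3, M4, P2, P3, P5}.
Min-cut edges: M4→M2 (2), P5→Ref (6); capacity 2 + 6 = 8.
Cut capacity 10 exceeds the max flow 8, so it is not minimum.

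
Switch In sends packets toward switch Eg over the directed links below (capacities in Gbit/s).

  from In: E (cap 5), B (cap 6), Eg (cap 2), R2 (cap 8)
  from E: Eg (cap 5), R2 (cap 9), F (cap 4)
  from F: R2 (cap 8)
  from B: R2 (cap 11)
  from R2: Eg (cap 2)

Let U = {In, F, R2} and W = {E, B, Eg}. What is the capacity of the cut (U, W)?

Edges leaving {In, F, R2}: In→E (5), In→B (6), In→Eg (2), R2→Eg (2).
Cut capacity = 5 + 6 + 2 + 2 = 15.

15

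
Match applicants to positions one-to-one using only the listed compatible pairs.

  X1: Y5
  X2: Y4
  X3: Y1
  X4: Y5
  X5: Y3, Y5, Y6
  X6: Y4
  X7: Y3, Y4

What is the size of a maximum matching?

Unit-capacity flow: source→left, listed edges, right→sink; max matching = max flow.
Augmenting path X1→Y5 (+1); matched 1.
Augmenting path X2→Y4 (+1); matched 2.
Augmenting path X3→Y1 (+1); matched 3.
Augmenting path X5→Y3 (+1); matched 4.
Augmenting path X7→Y3→X5→Y6 (+1); matched 5.
No augmenting path remains; maximum matching = 5.
König certificate: {X3, X5, X7, Y4, Y5} is a vertex cover of size 5 (every listed pair touches it), so no matching can be larger.

5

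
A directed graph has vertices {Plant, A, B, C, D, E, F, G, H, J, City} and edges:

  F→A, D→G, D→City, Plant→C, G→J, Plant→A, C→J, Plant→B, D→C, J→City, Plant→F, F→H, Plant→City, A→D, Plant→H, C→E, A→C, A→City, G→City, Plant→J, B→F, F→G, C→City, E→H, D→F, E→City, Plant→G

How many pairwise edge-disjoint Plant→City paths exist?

6

Assign every edge capacity 1; by Menger, the answer equals the max flow.
Path Plant→City (+1); total 1.
Path Plant→A→City (+1); total 2.
Path Plant→C→City (+1); total 3.
Path Plant→G→City (+1); total 4.
Path Plant→J→City (+1); total 5.
Path Plant→F→A→D→City (+1); total 6.
No residual Plant→City path; max flow = 6.
Certifying cut of size 6: {F→A, G→City, J→City, Plant→A, Plant→C, Plant→City}.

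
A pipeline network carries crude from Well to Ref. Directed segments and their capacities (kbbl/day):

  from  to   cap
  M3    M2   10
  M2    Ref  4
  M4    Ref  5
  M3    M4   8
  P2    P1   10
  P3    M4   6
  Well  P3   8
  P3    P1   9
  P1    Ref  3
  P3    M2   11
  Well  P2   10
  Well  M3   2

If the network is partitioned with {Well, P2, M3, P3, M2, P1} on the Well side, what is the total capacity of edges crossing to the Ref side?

Edges leaving {Well, P2, M3, P3, M2, P1}: M3→M4 (8), P3→M4 (6), M2→Ref (4), P1→Ref (3).
Cut capacity = 8 + 6 + 4 + 3 = 21.

21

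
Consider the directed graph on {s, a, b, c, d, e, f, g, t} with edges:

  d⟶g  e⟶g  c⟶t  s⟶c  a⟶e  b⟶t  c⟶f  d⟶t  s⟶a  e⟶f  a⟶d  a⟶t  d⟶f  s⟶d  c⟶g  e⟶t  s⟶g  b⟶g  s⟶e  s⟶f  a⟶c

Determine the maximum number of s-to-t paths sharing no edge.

Assign every edge capacity 1; by Menger, the answer equals the max flow.
Path s→a→t (+1); total 1.
Path s→c→t (+1); total 2.
Path s→d→t (+1); total 3.
Path s→e→t (+1); total 4.
No residual s→t path; max flow = 4.
Certifying cut of size 4: {s→a, s→c, s→d, s→e}.

4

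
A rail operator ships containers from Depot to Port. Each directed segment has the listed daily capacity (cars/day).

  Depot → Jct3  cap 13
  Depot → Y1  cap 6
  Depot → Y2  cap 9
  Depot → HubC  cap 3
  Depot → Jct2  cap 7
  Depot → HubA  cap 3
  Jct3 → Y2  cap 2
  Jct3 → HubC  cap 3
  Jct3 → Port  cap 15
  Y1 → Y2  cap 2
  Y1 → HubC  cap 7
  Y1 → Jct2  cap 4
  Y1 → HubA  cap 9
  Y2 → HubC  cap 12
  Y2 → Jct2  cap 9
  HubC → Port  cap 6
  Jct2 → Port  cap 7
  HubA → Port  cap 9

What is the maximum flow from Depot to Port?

Augment Depot→Jct3→Port: bottleneck 13, flow now 13.
Augment Depot→HubC→Port: bottleneck 3, flow now 16.
Augment Depot→Jct2→Port: bottleneck 7, flow now 23.
Augment Depot→HubA→Port: bottleneck 3, flow now 26.
Augment Depot→Y1→HubC→Port: bottleneck 3, flow now 29.
Augment Depot→Y1→HubA→Port: bottleneck 3, flow now 32.
Augment Depot→Y2→HubC→Y1→HubA→Port: bottleneck 3, flow now 35. (uses reverse residual edge)
No augmenting path remains; maximum flow = 35.
In the residual graph, reachable from Depot: {Depot, Y2, HubC, Jct2}.
Min-cut edges: Depot→Jct3 (13), Depot→Y1 (6), Depot→HubA (3), HubC→Port (6), Jct2→Port (7); capacity 13 + 6 + 3 + 6 + 7 = 35.
This cut is saturated, so no flow can exceed 35.

35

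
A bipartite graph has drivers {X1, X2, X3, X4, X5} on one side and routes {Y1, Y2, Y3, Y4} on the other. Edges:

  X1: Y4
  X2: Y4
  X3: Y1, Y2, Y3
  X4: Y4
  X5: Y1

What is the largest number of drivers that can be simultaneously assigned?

3

Unit-capacity flow: source→left, listed edges, right→sink; max matching = max flow.
Augmenting path X1→Y4 (+1); matched 1.
Augmenting path X3→Y1 (+1); matched 2.
Augmenting path X5→Y1→X3→Y2 (+1); matched 3.
No augmenting path remains; maximum matching = 3.
König certificate: {X3, X5, Y4} is a vertex cover of size 3 (every listed pair touches it), so no matching can be larger.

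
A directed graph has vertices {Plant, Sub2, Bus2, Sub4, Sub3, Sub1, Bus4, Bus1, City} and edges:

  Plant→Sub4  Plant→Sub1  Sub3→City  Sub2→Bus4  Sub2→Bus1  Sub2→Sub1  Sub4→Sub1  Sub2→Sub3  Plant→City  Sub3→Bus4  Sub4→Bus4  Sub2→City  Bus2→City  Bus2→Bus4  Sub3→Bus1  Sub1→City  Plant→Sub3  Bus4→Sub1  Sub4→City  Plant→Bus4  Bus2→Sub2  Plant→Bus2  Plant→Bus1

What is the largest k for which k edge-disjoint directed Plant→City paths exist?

Assign every edge capacity 1; by Menger, the answer equals the max flow.
Path Plant→City (+1); total 1.
Path Plant→Bus2→City (+1); total 2.
Path Plant→Sub4→City (+1); total 3.
Path Plant→Sub3→City (+1); total 4.
Path Plant→Sub1→City (+1); total 5.
No residual Plant→City path; max flow = 5.
Certifying cut of size 5: {Plant→Bus2, Plant→City, Plant→Sub3, Plant→Sub4, Sub1→City}.

5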